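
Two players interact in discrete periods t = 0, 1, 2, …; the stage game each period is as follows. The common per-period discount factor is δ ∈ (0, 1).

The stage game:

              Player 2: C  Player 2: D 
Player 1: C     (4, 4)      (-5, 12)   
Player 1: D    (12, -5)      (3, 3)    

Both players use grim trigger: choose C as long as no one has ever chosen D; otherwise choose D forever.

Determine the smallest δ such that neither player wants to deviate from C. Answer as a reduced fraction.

8/9

Cooperation forever yields 4 each period: 4/(1−δ).
Deviating yields 12 once, then 3 forever: 12 + 3δ/(1−δ).
No profitable deviation requires 4/(1−δ) ≥ 12 + 3δ/(1−δ).
Multiplying by (1−δ): 4 ≥ 12(1−δ) + 3δ = 12 − 9δ.
So 9δ ≥ 8, i.e. δ ≥ 8/9.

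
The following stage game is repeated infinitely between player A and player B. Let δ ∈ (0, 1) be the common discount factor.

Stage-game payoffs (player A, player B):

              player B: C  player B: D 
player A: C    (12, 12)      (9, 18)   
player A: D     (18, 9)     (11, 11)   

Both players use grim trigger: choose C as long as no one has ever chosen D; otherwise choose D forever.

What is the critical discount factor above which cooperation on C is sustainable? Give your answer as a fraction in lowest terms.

6/7

Under grim trigger the critical discount factor is (T−C)/(T−P) with T = 18, C = 12, P = 11.
δ* = (18−12)/(18−11) = 6/7.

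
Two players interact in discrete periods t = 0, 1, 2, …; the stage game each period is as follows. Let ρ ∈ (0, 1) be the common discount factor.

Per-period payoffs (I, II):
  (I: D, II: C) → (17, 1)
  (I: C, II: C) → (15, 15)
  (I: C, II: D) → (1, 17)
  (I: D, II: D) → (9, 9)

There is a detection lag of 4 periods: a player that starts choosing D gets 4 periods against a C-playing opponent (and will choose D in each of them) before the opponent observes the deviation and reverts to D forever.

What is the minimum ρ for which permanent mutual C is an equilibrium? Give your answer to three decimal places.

A deviator earns 17 for 4 periods, then 9 forever; cooperating earns 15 forever. Multiplying the IC by (1−ρ):
15 ≥ 17(1−ρ^4) + 9ρ^4, so 8·ρ^4 ≥ 2 and ρ^4 ≥ 1/4.
ρ ≥ (1/4)^(1/4) ≈ 0.707.

0.707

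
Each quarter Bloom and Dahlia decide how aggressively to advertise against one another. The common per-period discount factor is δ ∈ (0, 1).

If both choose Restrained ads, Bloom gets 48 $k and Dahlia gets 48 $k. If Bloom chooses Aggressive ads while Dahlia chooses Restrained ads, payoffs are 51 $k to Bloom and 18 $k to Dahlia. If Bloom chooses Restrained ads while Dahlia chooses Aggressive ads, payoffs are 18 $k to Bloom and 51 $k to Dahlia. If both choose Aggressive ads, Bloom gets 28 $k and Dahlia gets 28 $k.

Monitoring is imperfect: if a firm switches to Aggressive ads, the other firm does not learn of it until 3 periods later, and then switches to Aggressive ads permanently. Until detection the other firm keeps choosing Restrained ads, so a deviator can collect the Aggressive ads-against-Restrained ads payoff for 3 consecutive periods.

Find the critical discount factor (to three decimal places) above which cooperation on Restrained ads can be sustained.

0.507

Deviating for the 3 undetected periods gains 51−48 = 3 per period over cooperation, then loses 48−28 = 20 per period forever once punishment starts.
Gain: 3(1 + δ + … + δ^2); loss: 20·δ^3/(1−δ).
No profitable deviation ⇔ 3(1−δ^3) ≤ 20·δ^3, i.e. δ^3 ≥ 3/(3+20) = 3/23.
Hence δ ≥ (3/23)^(1/3) ≈ 0.507.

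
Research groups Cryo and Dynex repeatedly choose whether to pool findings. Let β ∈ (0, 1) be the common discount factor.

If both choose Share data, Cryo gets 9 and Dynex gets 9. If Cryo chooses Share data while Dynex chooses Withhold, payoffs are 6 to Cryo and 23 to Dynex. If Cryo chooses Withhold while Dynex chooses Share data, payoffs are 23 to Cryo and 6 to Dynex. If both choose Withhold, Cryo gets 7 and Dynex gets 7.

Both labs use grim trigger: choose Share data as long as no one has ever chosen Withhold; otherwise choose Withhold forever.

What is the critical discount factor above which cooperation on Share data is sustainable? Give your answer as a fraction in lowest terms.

Under grim trigger the critical discount factor is (T−C)/(T−P) with T = 23, C = 9, P = 7.
β* = (23−9)/(23−7) = 14/16 = 7/8.

7/8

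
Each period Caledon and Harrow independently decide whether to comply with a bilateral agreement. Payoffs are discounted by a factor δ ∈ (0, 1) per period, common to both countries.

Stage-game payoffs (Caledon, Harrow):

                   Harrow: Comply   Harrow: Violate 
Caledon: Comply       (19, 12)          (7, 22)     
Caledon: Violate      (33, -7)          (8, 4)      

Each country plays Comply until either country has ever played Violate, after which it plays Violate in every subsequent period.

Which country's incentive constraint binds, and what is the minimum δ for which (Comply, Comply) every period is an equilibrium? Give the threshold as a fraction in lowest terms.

Caledon; δ ≥ 14/25

Caledon's threshold: (33−19)/(33−8) = 14/25.
Harrow's threshold: (22−12)/(22−4) = 5/9.
14/25 > 5/9, so Caledon binds and δ* = 14/25.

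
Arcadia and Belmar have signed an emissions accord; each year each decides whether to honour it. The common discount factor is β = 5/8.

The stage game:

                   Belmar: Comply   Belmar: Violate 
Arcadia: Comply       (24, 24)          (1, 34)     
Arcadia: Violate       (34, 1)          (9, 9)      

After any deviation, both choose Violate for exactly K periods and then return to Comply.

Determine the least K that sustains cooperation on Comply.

No profitable deviation requires (24−9)(β+…+β^K) ≥ 34−24, i.e. β+…+β^K ≥ 2/3 ≈ 0.6667.
With β = 5/8, the partial sums are K=1: 0.6250, K=2: 1.0156.
K = 2 is the first length at which the sum reaches 0.6667.

2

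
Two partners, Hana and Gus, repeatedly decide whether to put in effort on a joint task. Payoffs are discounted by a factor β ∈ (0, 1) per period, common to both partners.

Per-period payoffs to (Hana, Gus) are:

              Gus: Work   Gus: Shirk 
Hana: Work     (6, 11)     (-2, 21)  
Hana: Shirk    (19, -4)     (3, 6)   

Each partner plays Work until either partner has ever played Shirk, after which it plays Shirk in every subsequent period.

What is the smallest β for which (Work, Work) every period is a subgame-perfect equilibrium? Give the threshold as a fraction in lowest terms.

Hana: cooperation gives 6 each period; deviation gives 19 once then 3 forever.
  6/(1−β) ≥ 19 + 3β/(1−β) ⇒ β ≥ 13/16.
Gus: cooperation gives 11 each period; deviation gives 21 once then 6 forever.
  β ≥ 10/15 = 2/3.
Both must hold, so the binding constraint is Hana's: β ≥ 13/16.

13/16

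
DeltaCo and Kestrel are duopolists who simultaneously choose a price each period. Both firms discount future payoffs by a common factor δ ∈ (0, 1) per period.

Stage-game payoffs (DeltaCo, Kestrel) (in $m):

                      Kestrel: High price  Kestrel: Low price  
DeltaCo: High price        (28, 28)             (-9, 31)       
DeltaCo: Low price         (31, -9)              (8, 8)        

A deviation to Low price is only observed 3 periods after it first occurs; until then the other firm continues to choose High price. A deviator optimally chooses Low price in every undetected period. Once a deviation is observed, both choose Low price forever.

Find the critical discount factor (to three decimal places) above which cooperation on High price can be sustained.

0.507

Deviating for the 3 undetected periods gains 31−28 = 3 per period over cooperation, then loses 28−8 = 20 per period forever once punishment starts.
Gain: 3(1 + δ + … + δ^2); loss: 20·δ^3/(1−δ).
No profitable deviation ⇔ 3(1−δ^3) ≤ 20·δ^3, i.e. δ^3 ≥ 3/(3+20) = 3/23.
Hence δ ≥ (3/23)^(1/3) ≈ 0.507.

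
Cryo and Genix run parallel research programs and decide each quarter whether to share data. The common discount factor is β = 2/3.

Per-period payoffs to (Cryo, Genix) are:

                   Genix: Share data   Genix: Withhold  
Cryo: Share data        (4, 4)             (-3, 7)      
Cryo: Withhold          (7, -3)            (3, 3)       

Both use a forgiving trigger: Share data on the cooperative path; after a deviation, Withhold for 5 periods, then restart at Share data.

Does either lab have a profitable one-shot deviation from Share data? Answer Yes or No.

IC: β+…+β^5 ≥ (7−4)/(4−3) = 3.
At β = 2/3: partial sum = 1.7366 < 3.0000. Cooperation not sustainable.

Yes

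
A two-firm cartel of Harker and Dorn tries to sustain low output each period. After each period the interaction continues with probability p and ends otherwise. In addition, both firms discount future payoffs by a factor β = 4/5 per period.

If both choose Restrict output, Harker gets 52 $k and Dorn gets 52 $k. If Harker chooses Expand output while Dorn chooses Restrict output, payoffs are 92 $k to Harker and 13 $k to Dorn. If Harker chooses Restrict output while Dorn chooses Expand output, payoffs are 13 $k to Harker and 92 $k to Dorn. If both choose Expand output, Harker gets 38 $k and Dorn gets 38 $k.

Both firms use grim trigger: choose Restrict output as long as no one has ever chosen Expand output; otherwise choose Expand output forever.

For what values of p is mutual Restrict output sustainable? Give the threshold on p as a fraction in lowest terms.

25/27

Expected continuation weight on next period's payoff is β·p = 4/5·p, which plays the role of the discount factor.
Cooperation requires 4/5·p ≥ (92−52)/(92−38) = 20/27, hence p ≥ 25/27.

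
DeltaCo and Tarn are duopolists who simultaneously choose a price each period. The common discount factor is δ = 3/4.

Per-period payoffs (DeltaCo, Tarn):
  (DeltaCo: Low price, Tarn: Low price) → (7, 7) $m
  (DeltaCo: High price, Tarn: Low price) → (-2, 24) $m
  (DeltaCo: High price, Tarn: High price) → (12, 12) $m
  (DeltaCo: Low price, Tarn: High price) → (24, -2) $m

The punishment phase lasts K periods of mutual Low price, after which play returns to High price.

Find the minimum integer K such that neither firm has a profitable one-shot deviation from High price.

6

IC: δ(1−δ^K)/(1−δ) ≥ (24−12)/(12−7) = 12/5.
With δ = 3/4: need 1 − δ^K ≥ 12/5·(1−3/4)/(3/4), i.e. δ^K ≤ 0.2000.
Since (3/4)^5 = 0.2373 and (3/4)^6 = 0.1780, the smallest such K is 6.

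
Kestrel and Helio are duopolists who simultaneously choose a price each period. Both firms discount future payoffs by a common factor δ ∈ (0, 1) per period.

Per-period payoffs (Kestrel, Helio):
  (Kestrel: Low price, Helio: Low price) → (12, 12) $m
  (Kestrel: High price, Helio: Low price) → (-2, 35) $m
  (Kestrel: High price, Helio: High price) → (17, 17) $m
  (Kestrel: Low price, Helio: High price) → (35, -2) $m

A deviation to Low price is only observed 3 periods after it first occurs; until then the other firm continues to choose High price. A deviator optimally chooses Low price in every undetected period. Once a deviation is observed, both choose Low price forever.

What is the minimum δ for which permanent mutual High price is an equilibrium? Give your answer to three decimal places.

0.922

A deviator earns 35 for 3 periods, then 12 forever; cooperating earns 17 forever. Multiplying the IC by (1−δ):
17 ≥ 35(1−δ^3) + 12δ^3, so 23·δ^3 ≥ 18 and δ^3 ≥ 18/23.
δ ≥ (18/23)^(1/3) ≈ 0.922.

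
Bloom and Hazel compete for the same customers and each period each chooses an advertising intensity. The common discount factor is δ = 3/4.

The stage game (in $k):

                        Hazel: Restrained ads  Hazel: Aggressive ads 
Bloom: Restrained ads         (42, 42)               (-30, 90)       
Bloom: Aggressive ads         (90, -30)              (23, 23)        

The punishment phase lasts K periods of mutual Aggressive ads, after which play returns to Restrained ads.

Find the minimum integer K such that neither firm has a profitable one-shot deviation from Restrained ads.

IC: δ(1−δ^K)/(1−δ) ≥ (90−42)/(42−23) = 48/19.
With δ = 3/4: need 1 − δ^K ≥ 48/19·(1−3/4)/(3/4), i.e. δ^K ≤ 0.1579.
Since (3/4)^6 = 0.1780 and (3/4)^7 = 0.1335, the smallest such K is 7.

7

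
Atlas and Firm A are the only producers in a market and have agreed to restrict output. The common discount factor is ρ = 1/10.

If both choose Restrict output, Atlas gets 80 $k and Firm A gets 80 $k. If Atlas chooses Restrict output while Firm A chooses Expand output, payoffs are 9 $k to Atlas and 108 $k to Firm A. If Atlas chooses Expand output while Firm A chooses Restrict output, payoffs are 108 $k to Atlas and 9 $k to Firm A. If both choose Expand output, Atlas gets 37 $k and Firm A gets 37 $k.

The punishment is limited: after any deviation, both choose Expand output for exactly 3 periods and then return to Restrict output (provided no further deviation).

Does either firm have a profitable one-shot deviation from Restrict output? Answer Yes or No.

A one-shot deviation gives 108 now, then 37 for 3 periods, then back to 80.
Gain from deviating: (108−80) today; loss: (80−37) in each of the next 3 periods.
No-deviation condition: (80−37)(ρ+…+ρ^3) ≥ 108−80, i.e. ρ+…+ρ^3 ≥ 28/43.
At ρ = 1/10: ρ+…+ρ^3 = 0.1110 < 0.6512.
So cooperation is not sustainable.

Yes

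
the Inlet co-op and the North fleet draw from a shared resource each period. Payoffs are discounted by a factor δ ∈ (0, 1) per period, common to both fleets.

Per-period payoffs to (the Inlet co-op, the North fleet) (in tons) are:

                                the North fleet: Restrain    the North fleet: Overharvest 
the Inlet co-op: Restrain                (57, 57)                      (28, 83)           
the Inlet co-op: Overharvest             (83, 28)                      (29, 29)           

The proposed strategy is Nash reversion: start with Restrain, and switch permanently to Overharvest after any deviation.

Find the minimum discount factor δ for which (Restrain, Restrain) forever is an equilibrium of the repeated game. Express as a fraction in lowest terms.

13/27

57/(1−δ) ≥ 83 + 29δ/(1−δ)
57 ≥ 83 − 54δ
δ ≥ 26/54 = 13/27.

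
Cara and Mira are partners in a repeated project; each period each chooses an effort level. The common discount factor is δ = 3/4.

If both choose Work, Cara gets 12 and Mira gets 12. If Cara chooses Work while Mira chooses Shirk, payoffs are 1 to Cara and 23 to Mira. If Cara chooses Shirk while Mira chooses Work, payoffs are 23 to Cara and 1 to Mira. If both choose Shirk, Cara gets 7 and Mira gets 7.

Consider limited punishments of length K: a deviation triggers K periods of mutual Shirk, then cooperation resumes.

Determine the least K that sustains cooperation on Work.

5

IC: δ(1−δ^K)/(1−δ) ≥ (23−12)/(12−7) = 11/5.
With δ = 3/4: need 1 − δ^K ≥ 11/5·(1−3/4)/(3/4), i.e. δ^K ≤ 0.2667.
Since (3/4)^4 = 0.3164 and (3/4)^5 = 0.2373, the smallest such K is 5.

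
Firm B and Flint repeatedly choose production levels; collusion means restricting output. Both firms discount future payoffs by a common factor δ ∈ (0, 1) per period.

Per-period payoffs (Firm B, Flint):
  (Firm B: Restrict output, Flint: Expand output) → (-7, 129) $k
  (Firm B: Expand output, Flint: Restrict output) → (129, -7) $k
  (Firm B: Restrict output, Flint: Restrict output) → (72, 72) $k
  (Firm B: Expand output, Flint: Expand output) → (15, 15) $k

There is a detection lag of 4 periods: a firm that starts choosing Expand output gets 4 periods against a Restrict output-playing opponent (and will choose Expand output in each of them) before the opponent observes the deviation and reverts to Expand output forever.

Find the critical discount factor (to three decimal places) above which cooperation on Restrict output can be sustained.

A deviator earns 129 for 4 periods, then 15 forever; cooperating earns 72 forever. Multiplying the IC by (1−δ):
72 ≥ 129(1−δ^4) + 15δ^4, so 114·δ^4 ≥ 57 and δ^4 ≥ 1/2.
δ ≥ (1/2)^(1/4) ≈ 0.841.

0.841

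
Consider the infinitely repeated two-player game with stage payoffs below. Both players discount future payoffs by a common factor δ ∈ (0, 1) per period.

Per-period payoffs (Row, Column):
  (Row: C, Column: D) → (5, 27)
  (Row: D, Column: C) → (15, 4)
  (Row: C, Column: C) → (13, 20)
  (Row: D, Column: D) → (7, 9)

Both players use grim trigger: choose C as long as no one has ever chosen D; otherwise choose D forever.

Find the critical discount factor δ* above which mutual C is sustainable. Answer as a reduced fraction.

7/18

For Row: deviation gain 15−13 = 2, per-period punishment loss 13−7 = 6. IC gives δ ≥ 2/8 = 1/4.
For Column: gain 7, loss 11 per period, so δ ≥ 7/18.
The tighter constraint is Column's, so cooperation needs δ ≥ 7/18.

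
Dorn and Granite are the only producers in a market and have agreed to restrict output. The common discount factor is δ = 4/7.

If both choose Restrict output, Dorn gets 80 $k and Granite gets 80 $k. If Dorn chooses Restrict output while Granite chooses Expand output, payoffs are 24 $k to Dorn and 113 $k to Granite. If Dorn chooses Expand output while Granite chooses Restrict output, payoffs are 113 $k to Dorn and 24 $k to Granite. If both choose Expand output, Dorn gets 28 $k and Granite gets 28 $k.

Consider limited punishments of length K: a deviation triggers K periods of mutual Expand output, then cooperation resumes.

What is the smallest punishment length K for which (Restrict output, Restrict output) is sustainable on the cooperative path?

Need Σ_{k=1}^{K} δ^k ≥ (113−80)/(80−28) = 0.6346 at δ = 4/7.
At K = 1 the sum is 0.5714 < 0.6346; at K = 2 it is 0.8980 ≥ 0.6346.
So the minimum punishment length is K = 2.

2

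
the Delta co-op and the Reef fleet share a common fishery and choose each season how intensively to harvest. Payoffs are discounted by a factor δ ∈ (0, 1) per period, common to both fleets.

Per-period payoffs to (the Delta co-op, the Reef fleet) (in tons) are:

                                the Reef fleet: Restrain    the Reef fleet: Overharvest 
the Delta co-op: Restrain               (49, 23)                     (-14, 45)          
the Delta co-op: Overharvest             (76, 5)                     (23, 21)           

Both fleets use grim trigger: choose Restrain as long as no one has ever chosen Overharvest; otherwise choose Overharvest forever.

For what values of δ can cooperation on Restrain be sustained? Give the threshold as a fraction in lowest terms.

11/12

For the Delta co-op: deviation gain 76−49 = 27, per-period punishment loss 49−23 = 26. IC gives δ ≥ 27/53.
For the Reef fleet: gain 22, loss 2 per period, so δ ≥ 22/24 = 11/12.
The tighter constraint is the Reef fleet's, so cooperation needs δ ≥ 11/12.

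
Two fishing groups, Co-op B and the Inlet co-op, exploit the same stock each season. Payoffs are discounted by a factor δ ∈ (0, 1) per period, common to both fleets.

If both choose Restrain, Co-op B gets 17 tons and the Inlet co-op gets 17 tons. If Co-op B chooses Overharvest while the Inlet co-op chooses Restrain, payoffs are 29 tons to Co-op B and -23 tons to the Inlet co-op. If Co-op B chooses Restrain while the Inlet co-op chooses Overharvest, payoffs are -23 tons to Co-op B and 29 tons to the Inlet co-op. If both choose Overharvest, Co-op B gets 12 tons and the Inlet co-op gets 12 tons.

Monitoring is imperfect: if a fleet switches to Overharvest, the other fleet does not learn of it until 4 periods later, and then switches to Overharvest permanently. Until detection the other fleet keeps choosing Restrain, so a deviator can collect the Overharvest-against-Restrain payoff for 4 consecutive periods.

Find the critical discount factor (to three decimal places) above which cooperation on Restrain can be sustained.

A deviator earns 29 for 4 periods, then 12 forever; cooperating earns 17 forever. Multiplying the IC by (1−δ):
17 ≥ 29(1−δ^4) + 12δ^4, so 17·δ^4 ≥ 12 and δ^4 ≥ 12/17.
δ ≥ (12/17)^(1/4) ≈ 0.917.

0.917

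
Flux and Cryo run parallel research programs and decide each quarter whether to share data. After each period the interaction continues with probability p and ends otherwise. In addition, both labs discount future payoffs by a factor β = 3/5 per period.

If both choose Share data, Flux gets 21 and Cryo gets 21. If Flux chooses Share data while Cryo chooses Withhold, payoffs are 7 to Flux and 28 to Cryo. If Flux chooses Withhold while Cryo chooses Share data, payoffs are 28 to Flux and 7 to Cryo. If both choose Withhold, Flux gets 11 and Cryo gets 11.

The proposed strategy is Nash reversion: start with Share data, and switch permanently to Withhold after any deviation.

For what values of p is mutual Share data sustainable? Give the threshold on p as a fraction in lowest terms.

35/51

With continuation probability p and discount β, the effective per-period discount factor is βp.
Grim-trigger IC: βp ≥ (28−21)/(28−11) = 7/17.
So p ≥ (7/17)/(3/5) = 35/51.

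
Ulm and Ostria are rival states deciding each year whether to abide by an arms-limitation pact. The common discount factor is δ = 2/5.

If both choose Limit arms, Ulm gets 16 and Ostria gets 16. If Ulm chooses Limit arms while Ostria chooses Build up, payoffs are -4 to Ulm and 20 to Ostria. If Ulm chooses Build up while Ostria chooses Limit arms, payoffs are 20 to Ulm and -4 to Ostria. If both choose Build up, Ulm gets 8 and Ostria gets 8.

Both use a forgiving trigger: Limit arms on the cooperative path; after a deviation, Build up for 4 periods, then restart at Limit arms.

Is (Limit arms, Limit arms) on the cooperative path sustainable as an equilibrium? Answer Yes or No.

IC: δ+…+δ^4 ≥ (20−16)/(16−8) = 1/2.
At δ = 2/5: partial sum = 0.6496 ≥ 0.5000. Cooperation sustainable.

Yes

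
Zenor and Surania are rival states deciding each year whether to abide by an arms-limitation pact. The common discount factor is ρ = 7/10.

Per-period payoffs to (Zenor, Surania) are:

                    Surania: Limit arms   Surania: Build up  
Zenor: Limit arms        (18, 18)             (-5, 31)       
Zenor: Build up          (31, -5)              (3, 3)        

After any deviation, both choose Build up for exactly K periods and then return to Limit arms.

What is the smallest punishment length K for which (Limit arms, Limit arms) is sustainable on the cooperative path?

No profitable deviation requires (18−3)(ρ+…+ρ^K) ≥ 31−18, i.e. ρ+…+ρ^K ≥ 13/15 ≈ 0.8667.
With ρ = 7/10, the partial sums are K=1: 0.7000, K=2: 1.1900.
K = 2 is the first length at which the sum reaches 0.8667.

2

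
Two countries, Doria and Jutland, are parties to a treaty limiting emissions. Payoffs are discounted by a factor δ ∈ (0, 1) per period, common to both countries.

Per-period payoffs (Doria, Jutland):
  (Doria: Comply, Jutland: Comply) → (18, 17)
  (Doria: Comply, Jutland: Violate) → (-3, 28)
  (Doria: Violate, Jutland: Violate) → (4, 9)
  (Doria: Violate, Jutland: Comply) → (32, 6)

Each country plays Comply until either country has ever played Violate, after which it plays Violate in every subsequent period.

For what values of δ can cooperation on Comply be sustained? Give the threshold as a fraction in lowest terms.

Doria: cooperation gives 18 each period; deviation gives 32 once then 4 forever.
  18/(1−δ) ≥ 32 + 4δ/(1−δ) ⇒ δ ≥ 14/28 = 1/2.
Jutland: cooperation gives 17 each period; deviation gives 28 once then 9 forever.
  δ ≥ 11/19.
Both must hold, so the binding constraint is Jutland's: δ ≥ 11/19.

11/19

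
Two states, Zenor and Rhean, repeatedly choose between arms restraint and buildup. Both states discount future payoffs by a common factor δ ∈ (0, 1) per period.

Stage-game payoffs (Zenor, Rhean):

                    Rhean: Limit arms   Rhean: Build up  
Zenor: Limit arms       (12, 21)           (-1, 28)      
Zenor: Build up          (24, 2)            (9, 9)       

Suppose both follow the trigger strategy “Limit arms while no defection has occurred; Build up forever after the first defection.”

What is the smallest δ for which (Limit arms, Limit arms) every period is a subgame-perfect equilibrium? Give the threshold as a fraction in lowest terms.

Zenor's threshold: (24−12)/(24−9) = 4/5.
Rhean's threshold: (28−21)/(28−9) = 7/19.
4/5 > 7/19, so Zenor binds and δ* = 4/5.

4/5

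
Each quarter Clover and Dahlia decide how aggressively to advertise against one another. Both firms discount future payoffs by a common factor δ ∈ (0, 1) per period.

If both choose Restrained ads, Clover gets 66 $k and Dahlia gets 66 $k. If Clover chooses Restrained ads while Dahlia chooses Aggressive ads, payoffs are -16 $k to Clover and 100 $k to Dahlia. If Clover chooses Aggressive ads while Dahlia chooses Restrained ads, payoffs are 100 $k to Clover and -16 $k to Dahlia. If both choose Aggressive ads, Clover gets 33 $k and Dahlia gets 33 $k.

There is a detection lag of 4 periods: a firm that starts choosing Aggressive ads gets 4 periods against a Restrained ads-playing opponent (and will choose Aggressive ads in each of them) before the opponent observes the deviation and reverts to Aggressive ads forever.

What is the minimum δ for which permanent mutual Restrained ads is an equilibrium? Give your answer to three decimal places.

Deviating for the 4 undetected periods gains 100−66 = 34 per period over cooperation, then loses 66−33 = 33 per period forever once punishment starts.
Gain: 34(1 + δ + … + δ^3); loss: 33·δ^4/(1−δ).
No profitable deviation ⇔ 34(1−δ^4) ≤ 33·δ^4, i.e. δ^4 ≥ 34/(34+33) = 34/67.
Hence δ ≥ (34/67)^(1/4) ≈ 0.844.

0.844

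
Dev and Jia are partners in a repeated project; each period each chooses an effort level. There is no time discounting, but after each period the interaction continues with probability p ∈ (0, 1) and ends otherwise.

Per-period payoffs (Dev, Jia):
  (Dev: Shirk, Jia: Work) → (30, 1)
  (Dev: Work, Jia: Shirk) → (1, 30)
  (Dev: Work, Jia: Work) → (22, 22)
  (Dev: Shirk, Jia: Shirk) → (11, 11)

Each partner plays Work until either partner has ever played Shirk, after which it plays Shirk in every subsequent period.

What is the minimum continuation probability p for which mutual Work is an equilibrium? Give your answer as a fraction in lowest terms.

With no time discounting, the continuation probability p plays the role of the discount factor.
Grim-trigger IC: 22/(1−p) ≥ 30 + 11p/(1−p) ⇒ p ≥ (30−22)/(30−11) = 8/19.

8/19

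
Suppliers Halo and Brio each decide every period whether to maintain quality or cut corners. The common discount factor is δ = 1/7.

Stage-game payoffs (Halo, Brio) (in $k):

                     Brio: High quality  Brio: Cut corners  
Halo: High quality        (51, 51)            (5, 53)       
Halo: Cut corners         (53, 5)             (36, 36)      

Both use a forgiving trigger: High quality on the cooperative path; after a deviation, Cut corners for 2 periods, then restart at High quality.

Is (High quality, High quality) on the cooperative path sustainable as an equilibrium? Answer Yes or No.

Yes

IC: δ+…+δ^2 ≥ (53−51)/(51−36) = 2/15.
At δ = 1/7: partial sum = 0.1633 ≥ 0.1333. Cooperation sustainable.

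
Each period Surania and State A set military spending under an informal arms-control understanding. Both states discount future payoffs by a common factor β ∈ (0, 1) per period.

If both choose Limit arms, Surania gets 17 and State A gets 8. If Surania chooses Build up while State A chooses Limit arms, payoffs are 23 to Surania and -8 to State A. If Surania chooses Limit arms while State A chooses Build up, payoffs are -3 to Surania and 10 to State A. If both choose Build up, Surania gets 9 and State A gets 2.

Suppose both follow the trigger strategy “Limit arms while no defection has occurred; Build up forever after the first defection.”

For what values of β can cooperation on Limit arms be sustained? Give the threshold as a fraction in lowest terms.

Surania: cooperation gives 17 each period; deviation gives 23 once then 9 forever.
  17/(1−β) ≥ 23 + 9β/(1−β) ⇒ β ≥ 6/14 = 3/7.
State A: cooperation gives 8 each period; deviation gives 10 once then 2 forever.
  β ≥ 2/8 = 1/4.
Both must hold, so the binding constraint is Surania's: β ≥ 3/7.

3/7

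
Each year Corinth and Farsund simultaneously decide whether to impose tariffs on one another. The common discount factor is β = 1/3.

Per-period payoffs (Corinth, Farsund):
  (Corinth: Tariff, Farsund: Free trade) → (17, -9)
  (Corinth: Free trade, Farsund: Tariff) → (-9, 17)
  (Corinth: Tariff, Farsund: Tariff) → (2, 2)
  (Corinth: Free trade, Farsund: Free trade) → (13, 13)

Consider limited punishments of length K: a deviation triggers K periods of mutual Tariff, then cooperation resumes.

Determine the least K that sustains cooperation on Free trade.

2

Need Σ_{k=1}^{K} β^k ≥ (17−13)/(13−2) = 0.3636 at β = 1/3.
At K = 1 the sum is 0.3333 < 0.3636; at K = 2 it is 0.4444 ≥ 0.3636.
So the minimum punishment length is K = 2.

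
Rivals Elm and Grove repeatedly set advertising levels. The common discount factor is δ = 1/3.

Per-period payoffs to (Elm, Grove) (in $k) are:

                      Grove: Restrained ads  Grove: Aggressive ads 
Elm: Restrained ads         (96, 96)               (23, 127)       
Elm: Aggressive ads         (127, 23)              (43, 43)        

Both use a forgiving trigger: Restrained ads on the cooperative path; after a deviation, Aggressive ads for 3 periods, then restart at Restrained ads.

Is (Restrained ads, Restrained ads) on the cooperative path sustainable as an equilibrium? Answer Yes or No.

No

A one-shot deviation gives 127 now, then 43 for 3 periods, then back to 96.
Gain from deviating: (127−96) today; loss: (96−43) in each of the next 3 periods.
No-deviation condition: (96−43)(δ+…+δ^3) ≥ 127−96, i.e. δ+…+δ^3 ≥ 31/53.
At δ = 1/3: δ+…+δ^3 = 0.4815 < 0.5849.
So cooperation is not sustainable.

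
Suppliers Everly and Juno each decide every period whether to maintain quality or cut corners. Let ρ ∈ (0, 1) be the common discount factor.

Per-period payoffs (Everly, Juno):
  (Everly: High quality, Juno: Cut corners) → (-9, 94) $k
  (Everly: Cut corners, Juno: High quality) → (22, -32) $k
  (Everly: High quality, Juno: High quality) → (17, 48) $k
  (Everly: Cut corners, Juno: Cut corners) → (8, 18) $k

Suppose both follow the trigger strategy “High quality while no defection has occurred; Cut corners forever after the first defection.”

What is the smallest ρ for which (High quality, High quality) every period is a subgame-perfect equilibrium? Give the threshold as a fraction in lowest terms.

23/38

Everly: cooperation gives 17 each period; deviation gives 22 once then 8 forever.
  17/(1−ρ) ≥ 22 + 8ρ/(1−ρ) ⇒ ρ ≥ 5/14.
Juno: cooperation gives 48 each period; deviation gives 94 once then 18 forever.
  ρ ≥ 46/76 = 23/38.
Both must hold, so the binding constraint is Juno's: ρ ≥ 23/38.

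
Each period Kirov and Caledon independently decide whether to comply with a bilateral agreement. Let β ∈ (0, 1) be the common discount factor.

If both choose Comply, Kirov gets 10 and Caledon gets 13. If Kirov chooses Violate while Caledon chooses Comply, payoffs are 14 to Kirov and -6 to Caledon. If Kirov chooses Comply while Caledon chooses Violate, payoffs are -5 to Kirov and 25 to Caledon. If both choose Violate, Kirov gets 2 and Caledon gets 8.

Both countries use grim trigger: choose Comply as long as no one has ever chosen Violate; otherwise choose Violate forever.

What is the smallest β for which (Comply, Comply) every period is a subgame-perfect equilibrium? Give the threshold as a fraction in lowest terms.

12/17

For Kirov: deviation gain 14−10 = 4, per-period punishment loss 10−2 = 8. IC gives β ≥ 4/12 = 1/3.
For Caledon: gain 12, loss 5 per period, so β ≥ 12/17.
The tighter constraint is Caledon's, so cooperation needs β ≥ 12/17.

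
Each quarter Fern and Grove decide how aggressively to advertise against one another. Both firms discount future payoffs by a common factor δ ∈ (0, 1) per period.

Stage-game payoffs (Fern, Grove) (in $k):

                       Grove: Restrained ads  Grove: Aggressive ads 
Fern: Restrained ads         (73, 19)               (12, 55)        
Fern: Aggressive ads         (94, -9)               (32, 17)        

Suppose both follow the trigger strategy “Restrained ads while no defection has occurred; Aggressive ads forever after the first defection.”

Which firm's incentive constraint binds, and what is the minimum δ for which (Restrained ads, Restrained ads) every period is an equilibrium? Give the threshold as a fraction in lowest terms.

Fern: cooperation gives 73 each period; deviation gives 94 once then 32 forever.
  73/(1−δ) ≥ 94 + 32δ/(1−δ) ⇒ δ ≥ 21/62.
Grove: cooperation gives 19 each period; deviation gives 55 once then 17 forever.
  δ ≥ 36/38 = 18/19.
Both must hold, so the binding constraint is Grove's: δ ≥ 18/19.

Grove; δ ≥ 18/19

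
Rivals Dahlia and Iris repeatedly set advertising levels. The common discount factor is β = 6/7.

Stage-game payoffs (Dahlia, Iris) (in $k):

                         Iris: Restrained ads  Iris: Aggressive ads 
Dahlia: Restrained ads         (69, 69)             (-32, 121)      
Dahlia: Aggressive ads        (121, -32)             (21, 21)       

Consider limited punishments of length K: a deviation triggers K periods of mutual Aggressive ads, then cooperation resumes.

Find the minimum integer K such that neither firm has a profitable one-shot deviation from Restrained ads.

2

No profitable deviation requires (69−21)(β+…+β^K) ≥ 121−69, i.e. β+…+β^K ≥ 13/12 ≈ 1.0833.
With β = 6/7, the partial sums are K=1: 0.8571, K=2: 1.5918.
K = 2 is the first length at which the sum reaches 1.0833.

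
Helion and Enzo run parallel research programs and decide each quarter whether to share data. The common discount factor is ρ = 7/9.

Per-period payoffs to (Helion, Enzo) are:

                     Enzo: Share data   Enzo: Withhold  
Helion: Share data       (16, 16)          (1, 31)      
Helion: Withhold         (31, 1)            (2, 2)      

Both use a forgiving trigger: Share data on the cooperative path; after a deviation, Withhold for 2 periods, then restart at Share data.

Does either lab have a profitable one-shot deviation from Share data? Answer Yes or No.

No

Comparing payoff streams over the 3 periods until play realigns: cooperate → 16(1+ρ+…+ρ^2); deviate → 31 + 2(ρ+…+ρ^2).
Cooperation is sustained iff (16−2)(ρ+…+ρ^2) ≥ 31−16.
ρ+…+ρ^2 = 7/9·(1−(7/9)^2)/(1−7/9) = 1.3827, and (31−16)/(16−2) = 1.0714.
1.3827 ≥ 1.0714, so cooperation is sustainable.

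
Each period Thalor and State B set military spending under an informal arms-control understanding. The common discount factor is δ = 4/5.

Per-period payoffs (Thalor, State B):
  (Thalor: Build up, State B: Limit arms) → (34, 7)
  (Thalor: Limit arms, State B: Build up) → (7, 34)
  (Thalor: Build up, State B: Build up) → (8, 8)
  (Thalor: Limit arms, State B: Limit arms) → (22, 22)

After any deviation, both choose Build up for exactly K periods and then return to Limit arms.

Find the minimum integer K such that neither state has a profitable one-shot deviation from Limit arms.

2

No profitable deviation requires (22−8)(δ+…+δ^K) ≥ 34−22, i.e. δ+…+δ^K ≥ 6/7 ≈ 0.8571.
With δ = 4/5, the partial sums are K=1: 0.8000, K=2: 1.4400.
K = 2 is the first length at which the sum reaches 0.8571.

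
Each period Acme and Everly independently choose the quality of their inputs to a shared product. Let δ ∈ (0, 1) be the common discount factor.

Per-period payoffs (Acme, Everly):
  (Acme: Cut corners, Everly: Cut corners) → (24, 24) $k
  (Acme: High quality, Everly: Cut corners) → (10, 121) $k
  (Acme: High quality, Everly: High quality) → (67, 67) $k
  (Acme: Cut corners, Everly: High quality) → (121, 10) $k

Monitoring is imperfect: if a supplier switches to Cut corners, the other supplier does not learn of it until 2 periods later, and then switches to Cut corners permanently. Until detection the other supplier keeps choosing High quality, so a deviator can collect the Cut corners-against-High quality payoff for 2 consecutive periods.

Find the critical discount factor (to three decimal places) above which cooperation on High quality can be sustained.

0.746

Deviating for the 2 undetected periods gains 121−67 = 54 per period over cooperation, then loses 67−24 = 43 per period forever once punishment starts.
Gain: 54(1 + δ + … + δ^1); loss: 43·δ^2/(1−δ).
No profitable deviation ⇔ 54(1−δ^2) ≤ 43·δ^2, i.e. δ^2 ≥ 54/(54+43) = 54/97.
Hence δ ≥ (54/97)^(1/2) ≈ 0.746.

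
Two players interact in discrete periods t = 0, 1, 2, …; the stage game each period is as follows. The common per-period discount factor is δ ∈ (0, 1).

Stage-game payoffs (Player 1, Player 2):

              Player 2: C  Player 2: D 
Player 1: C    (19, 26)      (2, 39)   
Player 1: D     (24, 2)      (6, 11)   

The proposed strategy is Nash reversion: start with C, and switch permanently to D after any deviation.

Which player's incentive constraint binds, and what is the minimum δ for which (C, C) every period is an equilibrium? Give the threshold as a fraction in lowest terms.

Player 2; δ ≥ 13/28

Player 1: cooperation gives 19 each period; deviation gives 24 once then 6 forever.
  19/(1−δ) ≥ 24 + 6δ/(1−δ) ⇒ δ ≥ 5/18.
Player 2: cooperation gives 26 each period; deviation gives 39 once then 11 forever.
  δ ≥ 13/28.
Both must hold, so the binding constraint is Player 2's: δ ≥ 13/28.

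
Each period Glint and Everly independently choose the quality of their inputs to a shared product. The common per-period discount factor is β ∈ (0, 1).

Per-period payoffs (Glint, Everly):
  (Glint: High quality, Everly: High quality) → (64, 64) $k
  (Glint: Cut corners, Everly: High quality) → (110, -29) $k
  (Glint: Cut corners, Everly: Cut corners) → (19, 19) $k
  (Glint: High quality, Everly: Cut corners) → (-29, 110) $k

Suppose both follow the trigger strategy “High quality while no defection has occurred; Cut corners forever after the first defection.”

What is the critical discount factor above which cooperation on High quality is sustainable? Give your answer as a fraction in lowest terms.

46/91

Cooperation forever yields 64 each period: 64/(1−β).
Deviating yields 110 once, then 19 forever: 110 + 19β/(1−β).
No profitable deviation requires 64/(1−β) ≥ 110 + 19β/(1−β).
Multiplying by (1−β): 64 ≥ 110(1−β) + 19β = 110 − 91β.
So 91β ≥ 46, i.e. β ≥ 46/91.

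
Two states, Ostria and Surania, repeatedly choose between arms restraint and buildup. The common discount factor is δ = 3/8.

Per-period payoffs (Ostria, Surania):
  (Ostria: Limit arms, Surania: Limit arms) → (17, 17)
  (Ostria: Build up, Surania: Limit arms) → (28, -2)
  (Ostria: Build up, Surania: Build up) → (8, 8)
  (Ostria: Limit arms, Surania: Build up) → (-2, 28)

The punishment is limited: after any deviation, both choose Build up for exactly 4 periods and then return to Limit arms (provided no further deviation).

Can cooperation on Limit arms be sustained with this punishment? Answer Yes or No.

No

A one-shot deviation gives 28 now, then 8 for 4 periods, then back to 17.
Gain from deviating: (28−17) today; loss: (17−8) in each of the next 4 periods.
No-deviation condition: (17−8)(δ+…+δ^4) ≥ 28−17, i.e. δ+…+δ^4 ≥ 11/9.
At δ = 3/8: δ+…+δ^4 = 0.5881 < 1.2222.
So cooperation is not sustainable.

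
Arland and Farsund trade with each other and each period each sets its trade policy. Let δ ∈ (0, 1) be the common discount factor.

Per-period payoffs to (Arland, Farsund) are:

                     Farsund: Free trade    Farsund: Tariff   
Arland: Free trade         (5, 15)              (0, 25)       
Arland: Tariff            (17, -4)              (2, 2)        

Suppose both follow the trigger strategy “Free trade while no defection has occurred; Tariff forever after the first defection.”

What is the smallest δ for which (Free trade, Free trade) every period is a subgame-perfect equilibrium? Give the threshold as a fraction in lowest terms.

For Arland: deviation gain 17−5 = 12, per-period punishment loss 5−2 = 3. IC gives δ ≥ 12/15 = 4/5.
For Farsund: gain 10, loss 13 per period, so δ ≥ 10/23.
The tighter constraint is Arland's, so cooperation needs δ ≥ 4/5.

4/5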